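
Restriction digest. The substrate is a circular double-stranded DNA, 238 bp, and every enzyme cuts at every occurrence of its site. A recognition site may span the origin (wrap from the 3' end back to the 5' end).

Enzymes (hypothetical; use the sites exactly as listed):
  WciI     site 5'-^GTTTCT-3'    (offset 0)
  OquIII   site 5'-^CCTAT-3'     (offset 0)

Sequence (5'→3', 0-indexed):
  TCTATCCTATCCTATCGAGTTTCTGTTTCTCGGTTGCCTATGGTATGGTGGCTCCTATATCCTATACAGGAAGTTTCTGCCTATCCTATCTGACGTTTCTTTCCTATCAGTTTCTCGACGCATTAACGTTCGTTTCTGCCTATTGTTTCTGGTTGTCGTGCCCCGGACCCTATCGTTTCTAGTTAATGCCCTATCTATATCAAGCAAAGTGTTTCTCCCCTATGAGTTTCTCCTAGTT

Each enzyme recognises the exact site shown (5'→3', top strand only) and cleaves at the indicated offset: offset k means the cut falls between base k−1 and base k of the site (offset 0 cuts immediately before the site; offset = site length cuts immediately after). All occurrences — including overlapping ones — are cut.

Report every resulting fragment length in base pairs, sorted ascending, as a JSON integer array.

[5,5,6,6,6,7,7,7,7,7,8,8,8,8,10,10,12,12,15,17,21,22,24]

Scan for sites:
  WciI GTTTCT/0: at [18, 24, 72, 94, 109, 131, 144, 174, 210, 225, 235] ⇒ [18, 24, 72, 94, 109, 131, 144, 174, 210, 225, 235]
  OquIII CCTAT/0: at [5, 10, 36, 53, 60, 79, 84, 102, 138, 168, 189, 218] ⇒ [5, 10, 36, 53, 60, 79, 84, 102, 138, 168, 189, 218]

Pooled cuts: [5, 10, 18, 24, 36, 53, 60, 72, 79, 84, 94, 102, 109, 131, 138, 144, 168, 174, 189, 210, 218, 225, 235]

Fragment lengths:
  5→10: 5 bp
  10→18: 8 bp
  18→24: 6 bp
  24→36: 12 bp
  36→53: 17 bp
  53→60: 7 bp
  60→72: 12 bp
  72→79: 7 bp
  79→84: 5 bp
  84→94: 10 bp
  94→102: 8 bp
  102→109: 7 bp
  109→131: 22 bp
  131→138: 7 bp
  138→144: 6 bp
  144→168: 24 bp
  168→174: 6 bp
  174→189: 15 bp
  189→210: 21 bp
  210→218: 8 bp
  218→225: 7 bp
  225→235: 10 bp
  235→5 (wrap): 238-235+5 = 8 bp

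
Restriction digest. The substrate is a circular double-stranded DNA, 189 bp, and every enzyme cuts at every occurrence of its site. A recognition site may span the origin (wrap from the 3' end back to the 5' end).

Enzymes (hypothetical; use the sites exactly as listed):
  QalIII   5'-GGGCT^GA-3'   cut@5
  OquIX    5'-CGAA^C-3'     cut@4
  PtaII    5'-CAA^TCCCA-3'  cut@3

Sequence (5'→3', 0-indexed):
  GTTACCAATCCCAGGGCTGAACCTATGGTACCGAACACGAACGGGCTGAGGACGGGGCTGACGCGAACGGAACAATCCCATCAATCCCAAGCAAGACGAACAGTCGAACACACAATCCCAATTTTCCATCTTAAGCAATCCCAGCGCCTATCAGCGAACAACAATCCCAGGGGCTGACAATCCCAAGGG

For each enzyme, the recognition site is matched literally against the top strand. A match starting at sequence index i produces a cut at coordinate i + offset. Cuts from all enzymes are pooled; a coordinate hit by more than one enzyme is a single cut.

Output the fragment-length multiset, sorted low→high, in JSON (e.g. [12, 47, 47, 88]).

[5,6,6,6,7,8,8,8,9,10,11,12,16,17,17,20,23]

Site scan:
  QalIII GGGCTGA/5: at [13, 42, 54, 170] ⇒ [18, 47, 59, 175]
  OquIX CGAAC/4: at [31, 37, 63, 96, 104, 154] ⇒ [35, 41, 67, 100, 108, 158]
  PtaII CAATCCCA/3: at [5, 72, 81, 112, 135, 161, 177] ⇒ [8, 75, 84, 115, 138, 164, 180]

Pooled cuts: [8, 18, 35, 41, 47, 59, 67, 75, 84, 100, 108, 115, 138, 158, 164, 175, 180]

Fragment lengths:
  8→18: 10 bp
  18→35: 17 bp
  35→41: 6 bp
  41→47: 6 bp
  47→59: 12 bp
  59→67: 8 bp
  67→75: 8 bp
  75→84: 9 bp
  84→100: 16 bp
  100→108: 8 bp
  108→115: 7 bp
  115→138: 23 bp
  138→158: 20 bp
  158→164: 6 bp
  164→175: 11 bp
  175→180: 5 bp
  180→8 (wrap): 189-180+8 = 17 bp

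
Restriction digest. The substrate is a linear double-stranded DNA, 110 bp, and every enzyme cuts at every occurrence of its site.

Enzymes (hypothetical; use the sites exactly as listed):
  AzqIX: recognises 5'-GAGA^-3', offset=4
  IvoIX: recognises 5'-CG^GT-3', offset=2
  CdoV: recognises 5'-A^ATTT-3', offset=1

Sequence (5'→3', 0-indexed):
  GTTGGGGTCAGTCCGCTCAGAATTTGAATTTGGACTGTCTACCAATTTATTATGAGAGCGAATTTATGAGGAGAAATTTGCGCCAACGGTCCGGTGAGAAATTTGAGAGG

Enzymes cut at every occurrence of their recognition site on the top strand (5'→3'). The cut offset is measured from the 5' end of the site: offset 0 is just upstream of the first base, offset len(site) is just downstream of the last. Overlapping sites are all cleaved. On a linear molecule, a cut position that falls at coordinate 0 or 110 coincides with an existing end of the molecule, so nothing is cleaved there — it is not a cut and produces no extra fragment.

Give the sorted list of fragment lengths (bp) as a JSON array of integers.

Site scan:
  AzqIX GAGA/4: at [53, 70, 95, 104] ⇒ [57, 74, 99, 108]
  IvoIX CGGT/2: at [86, 91] ⇒ [88, 93]
  CdoV AATTT/1: at [20, 26, 43, 60, 74, 99] ⇒ [21, 27, 44, 61, 75, 100]

Pooled cuts: [21, 27, 44, 57, 61, 74, 75, 88, 93, 99, 100, 108]

Fragments:
  [0,21): 21 bp
  [21,27): 6 bp
  [27,44): 17 bp
  [44,57): 13 bp
  [57,61): 4 bp
  [61,74): 13 bp
  [74,75): 1 bp
  [75,88): 13 bp
  [88,93): 5 bp
  [93,99): 6 bp
  [99,100): 1 bp
  [100,108): 8 bp
  [108,110): 2 bp

[1,1,2,4,5,6,6,8,13,13,13,17,21]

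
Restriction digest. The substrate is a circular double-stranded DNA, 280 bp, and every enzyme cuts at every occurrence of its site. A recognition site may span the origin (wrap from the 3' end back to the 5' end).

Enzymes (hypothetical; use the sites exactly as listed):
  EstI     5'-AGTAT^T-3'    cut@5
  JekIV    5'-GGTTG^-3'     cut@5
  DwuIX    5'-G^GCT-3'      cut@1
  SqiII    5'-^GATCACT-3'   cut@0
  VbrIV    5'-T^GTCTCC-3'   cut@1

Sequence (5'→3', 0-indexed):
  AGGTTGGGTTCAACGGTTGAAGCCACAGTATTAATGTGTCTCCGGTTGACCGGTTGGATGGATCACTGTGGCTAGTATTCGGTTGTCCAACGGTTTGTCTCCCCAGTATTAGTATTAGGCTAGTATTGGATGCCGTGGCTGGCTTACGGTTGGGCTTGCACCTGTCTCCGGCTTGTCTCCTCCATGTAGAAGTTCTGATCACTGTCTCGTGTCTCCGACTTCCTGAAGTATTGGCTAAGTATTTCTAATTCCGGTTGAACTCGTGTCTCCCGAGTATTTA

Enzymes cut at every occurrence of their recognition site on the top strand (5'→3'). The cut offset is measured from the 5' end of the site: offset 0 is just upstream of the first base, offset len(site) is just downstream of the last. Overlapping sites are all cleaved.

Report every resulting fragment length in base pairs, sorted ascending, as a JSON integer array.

Site scan:
  EstI AGTATT/5: at [26, 73, 104, 110, 121, 226, 237, 272] ⇒ [31, 78, 109, 115, 126, 231, 242, 277]
  JekIV GGTTG/5: at [1, 14, 43, 51, 80, 147, 252] ⇒ [6, 19, 48, 56, 85, 152, 257]
  DwuIX GGCT/1: at [69, 117, 136, 140, 152, 169, 232] ⇒ [70, 118, 137, 141, 153, 170, 233]
  SqiII GATCACT/0: at [60, 196] ⇒ [60, 196]
  VbrIV TGTCTCC/1: at [36, 95, 162, 173, 209, 263] ⇒ [37, 96, 163, 174, 210, 264]

Pooled cuts: [6, 19, 31, 37, 48, 56, 60, 70, 78, 85, 96, 109, 115, 118, 126, 137, 141, 152, 153, 163, 170, 174, 196, 210, 231, 233, 242, 257, 264, 277]

Fragment lengths:
  6→19: 13 bp
  19→31: 12 bp
  31→37: 6 bp
  37→48: 11 bp
  48→56: 8 bp
  56→60: 4 bp
  60→70: 10 bp
  70→78: 8 bp
  78→85: 7 bp
  85→96: 11 bp
  96→109: 13 bp
  109→115: 6 bp
  115→118: 3 bp
  118→126: 8 bp
  126→137: 11 bp
  137→141: 4 bp
  141→152: 11 bp
  152→153: 1 bp
  153→163: 10 bp
  163→170: 7 bp
  170→174: 4 bp
  174→196: 22 bp
  196→210: 14 bp
  210→231: 21 bp
  231→233: 2 bp
  233→242: 9 bp
  242→257: 15 bp
  257→264: 7 bp
  264→277: 13 bp
  277→6 (wrap): 280-277+6 = 9 bp

[1,2,3,4,4,4,6,6,7,7,7,8,8,8,9,9,10,10,11,11,11,11,12,13,13,13,14,15,21,22]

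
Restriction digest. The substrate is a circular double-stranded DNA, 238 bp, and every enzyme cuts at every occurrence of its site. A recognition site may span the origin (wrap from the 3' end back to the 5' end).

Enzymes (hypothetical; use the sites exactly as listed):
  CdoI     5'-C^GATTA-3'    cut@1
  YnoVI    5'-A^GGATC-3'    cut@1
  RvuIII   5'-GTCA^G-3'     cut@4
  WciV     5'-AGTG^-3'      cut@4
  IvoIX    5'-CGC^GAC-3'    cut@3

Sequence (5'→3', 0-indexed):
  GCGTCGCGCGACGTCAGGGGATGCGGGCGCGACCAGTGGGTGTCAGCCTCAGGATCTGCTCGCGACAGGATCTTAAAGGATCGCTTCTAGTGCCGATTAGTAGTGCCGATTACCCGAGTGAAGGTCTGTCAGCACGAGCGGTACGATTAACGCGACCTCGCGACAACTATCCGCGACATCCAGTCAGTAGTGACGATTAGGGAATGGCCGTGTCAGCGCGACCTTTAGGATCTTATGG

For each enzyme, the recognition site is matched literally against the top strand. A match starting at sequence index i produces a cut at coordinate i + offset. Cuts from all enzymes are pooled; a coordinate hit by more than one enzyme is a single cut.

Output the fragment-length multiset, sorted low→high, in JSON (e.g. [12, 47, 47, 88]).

Per-enzyme occurrences:
  CdoI CGATTA/1: at [93, 106, 143, 193] ⇒ [94, 107, 144, 194]
  YnoVI AGGATC/1: at [50, 66, 76, 226] ⇒ [51, 67, 77, 227]
  RvuIII GTCAG/4: at [12, 41, 127, 182, 211] ⇒ [16, 45, 131, 186, 215]
  WciV AGTG/4: at [34, 88, 101, 116, 188] ⇒ [38, 92, 105, 120, 192]
  IvoIX CGCGAC/3: at [6, 27, 60, 150, 158, 171, 216] ⇒ [9, 30, 63, 153, 161, 174, 219]

All cut coordinates (distinct, sorted): [9, 16, 30, 38, 45, 51, 63, 67, 77, 92, 94, 105, 107, 120, 131, 144, 153, 161, 174, 186, 192, 194, 215, 219, 227]

Fragment lengths:
  9→16: 7 bp
  16→30: 14 bp
  30→38: 8 bp
  38→45: 7 bp
  45→51: 6 bp
  51→63: 12 bp
  63→67: 4 bp
  67→77: 10 bp
  77→92: 15 bp
  92→94: 2 bp
  94→105: 11 bp
  105→107: 2 bp
  107→120: 13 bp
  120→131: 11 bp
  131→144: 13 bp
  144→153: 9 bp
  153→161: 8 bp
  161→174: 13 bp
  174→186: 12 bp
  186→192: 6 bp
  192→194: 2 bp
  194→215: 21 bp
  215→219: 4 bp
  219→227: 8 bp
  227→9 (wrap): 238-227+9 = 20 bp

[2,2,2,4,4,6,6,7,7,8,8,8,9,10,11,11,12,12,13,13,13,14,15,20,21]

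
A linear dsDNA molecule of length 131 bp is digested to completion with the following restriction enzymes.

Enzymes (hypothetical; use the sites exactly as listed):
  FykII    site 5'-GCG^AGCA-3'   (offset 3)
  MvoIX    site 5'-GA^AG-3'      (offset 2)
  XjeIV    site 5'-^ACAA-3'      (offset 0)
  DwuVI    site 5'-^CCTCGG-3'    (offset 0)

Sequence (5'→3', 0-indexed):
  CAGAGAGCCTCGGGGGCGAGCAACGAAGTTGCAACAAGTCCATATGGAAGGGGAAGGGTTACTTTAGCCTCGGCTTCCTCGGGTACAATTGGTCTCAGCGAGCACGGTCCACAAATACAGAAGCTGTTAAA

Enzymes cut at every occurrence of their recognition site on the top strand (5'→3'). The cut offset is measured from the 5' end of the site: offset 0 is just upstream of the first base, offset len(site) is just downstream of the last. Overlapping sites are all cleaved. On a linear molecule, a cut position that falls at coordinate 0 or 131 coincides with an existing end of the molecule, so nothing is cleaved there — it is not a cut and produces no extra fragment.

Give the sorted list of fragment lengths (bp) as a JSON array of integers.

[6,7,7,8,8,9,10,10,11,11,13,15,16]

Scan for sites:
  FykII (GCGAGCA, off=3): starts [15, 97] → cuts [18, 100]
  MvoIX (GAAG, off=2): starts [24, 46, 52, 119] → cuts [26, 48, 54, 121]
  XjeIV (ACAA, off=0): starts [33, 84, 110] → cuts [33, 84, 110]
  DwuVI (CCTCGG, off=0): starts [7, 67, 76] → cuts [7, 67, 76]

All cut coordinates (distinct, sorted): [7, 18, 26, 33, 48, 54, 67, 76, 84, 100, 110, 121]

Fragments:
  [0,7): 7 bp
  [7,18): 11 bp
  [18,26): 8 bp
  [26,33): 7 bp
  [33,48): 15 bp
  [48,54): 6 bp
  [54,67): 13 bp
  [67,76): 9 bp
  [76,84): 8 bp
  [84,100): 16 bp
  [100,110): 10 bp
  [110,121): 11 bp
  [121,131): 10 bp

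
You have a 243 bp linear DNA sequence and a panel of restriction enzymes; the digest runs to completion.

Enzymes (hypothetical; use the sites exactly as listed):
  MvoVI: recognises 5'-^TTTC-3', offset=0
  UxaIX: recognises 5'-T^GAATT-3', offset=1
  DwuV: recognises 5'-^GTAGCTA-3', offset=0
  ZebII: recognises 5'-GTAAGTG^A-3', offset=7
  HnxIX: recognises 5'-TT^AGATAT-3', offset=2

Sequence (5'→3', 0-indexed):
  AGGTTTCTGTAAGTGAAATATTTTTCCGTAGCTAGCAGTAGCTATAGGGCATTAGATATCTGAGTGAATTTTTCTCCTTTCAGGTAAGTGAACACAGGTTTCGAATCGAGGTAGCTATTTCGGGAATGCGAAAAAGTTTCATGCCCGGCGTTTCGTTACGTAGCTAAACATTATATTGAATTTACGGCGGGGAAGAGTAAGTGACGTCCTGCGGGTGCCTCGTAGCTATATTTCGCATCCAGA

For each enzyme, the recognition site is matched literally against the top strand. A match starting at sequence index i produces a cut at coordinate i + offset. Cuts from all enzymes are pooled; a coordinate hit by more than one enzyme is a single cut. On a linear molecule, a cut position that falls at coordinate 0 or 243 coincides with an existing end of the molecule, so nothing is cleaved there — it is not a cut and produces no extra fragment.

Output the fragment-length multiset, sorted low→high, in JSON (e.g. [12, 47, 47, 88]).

Scan for sites:
  MvoVI TTTC/0: at [3, 22, 70, 77, 98, 117, 136, 150, 230] ⇒ [3, 22, 70, 77, 98, 117, 136, 150, 230]
  UxaIX TGAATT/1: at [64, 176] ⇒ [65, 177]
  DwuV GTAGCTA/0: at [27, 37, 110, 159, 221] ⇒ [27, 37, 110, 159, 221]
  ZebII GTAAGTGA/7: at [8, 83, 196] ⇒ [15, 90, 203]
  HnxIX TTAGATAT/2: at [51] ⇒ [53]

All cut coordinates (distinct, sorted): [3, 15, 22, 27, 37, 53, 65, 70, 77, 90, 98, 110, 117, 136, 150, 159, 177, 203, 221, 230]

Fragment lengths:
  [0,3): 3 bp
  [3,15): 12 bp
  [15,22): 7 bp
  [22,27): 5 bp
  [27,37): 10 bp
  [37,53): 16 bp
  [53,65): 12 bp
  [65,70): 5 bp
  [70,77): 7 bp
  [77,90): 13 bp
  [90,98): 8 bp
  [98,110): 12 bp
  [110,117): 7 bp
  [117,136): 19 bp
  [136,150): 14 bp
  [150,159): 9 bp
  [159,177): 18 bp
  [177,203): 26 bp
  [203,221): 18 bp
  [221,230): 9 bp
  [230,243): 13 bp

[3,5,5,7,7,7,8,9,9,10,12,12,12,13,13,14,16,18,18,19,26]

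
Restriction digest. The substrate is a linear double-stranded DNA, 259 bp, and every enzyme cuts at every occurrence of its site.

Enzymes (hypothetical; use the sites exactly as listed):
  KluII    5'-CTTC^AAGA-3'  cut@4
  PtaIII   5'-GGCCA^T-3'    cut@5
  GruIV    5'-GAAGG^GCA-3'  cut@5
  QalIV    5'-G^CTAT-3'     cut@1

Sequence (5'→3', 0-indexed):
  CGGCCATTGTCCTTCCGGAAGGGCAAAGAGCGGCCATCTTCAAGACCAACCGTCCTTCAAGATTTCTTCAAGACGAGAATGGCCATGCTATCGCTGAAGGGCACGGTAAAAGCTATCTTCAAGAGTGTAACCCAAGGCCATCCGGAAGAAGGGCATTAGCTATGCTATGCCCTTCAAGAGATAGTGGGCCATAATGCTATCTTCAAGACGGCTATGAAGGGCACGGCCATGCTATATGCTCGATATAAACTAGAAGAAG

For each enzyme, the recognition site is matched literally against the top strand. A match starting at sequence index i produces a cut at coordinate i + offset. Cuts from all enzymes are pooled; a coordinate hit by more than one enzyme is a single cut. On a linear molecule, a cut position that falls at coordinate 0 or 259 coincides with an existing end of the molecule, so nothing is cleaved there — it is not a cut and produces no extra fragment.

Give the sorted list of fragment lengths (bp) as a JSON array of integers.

Scan for sites:
  KluII (CTTCAAGA, off=4): starts [37, 54, 65, 116, 171, 200] → cuts [41, 58, 69, 120, 175, 204]
  PtaIII (GGCCAT, off=5): starts [1, 31, 80, 135, 186, 224] → cuts [6, 36, 85, 140, 191, 229]
  GruIV (GAAGGGCA, off=5): starts [17, 95, 147, 215] → cuts [22, 100, 152, 220]
  QalIV (GCTAT, off=1): starts [86, 111, 158, 163, 195, 210, 230] → cuts [87, 112, 159, 164, 196, 211, 231]

Pooled cuts: [6, 22, 36, 41, 58, 69, 85, 87, 100, 112, 120, 140, 152, 159, 164, 175, 191, 196, 204, 211, 220, 229, 231]

Fragment lengths:
  [0,6): 6 bp
  [6,22): 16 bp
  [22,36): 14 bp
  [36,41): 5 bp
  [41,58): 17 bp
  [58,69): 11 bp
  [69,85): 16 bp
  [85,87): 2 bp
  [87,100): 13 bp
  [100,112): 12 bp
  [112,120): 8 bp
  [120,140): 20 bp
  [140,152): 12 bp
  [152,159): 7 bp
  [159,164): 5 bp
  [164,175): 11 bp
  [175,191): 16 bp
  [191,196): 5 bp
  [196,204): 8 bp
  [204,211): 7 bp
  [211,220): 9 bp
  [220,229): 9 bp
  [229,231): 2 bp
  [231,259): 28 bp

[2,2,5,5,5,6,7,7,8,8,9,9,11,11,12,12,13,14,16,16,16,17,20,28]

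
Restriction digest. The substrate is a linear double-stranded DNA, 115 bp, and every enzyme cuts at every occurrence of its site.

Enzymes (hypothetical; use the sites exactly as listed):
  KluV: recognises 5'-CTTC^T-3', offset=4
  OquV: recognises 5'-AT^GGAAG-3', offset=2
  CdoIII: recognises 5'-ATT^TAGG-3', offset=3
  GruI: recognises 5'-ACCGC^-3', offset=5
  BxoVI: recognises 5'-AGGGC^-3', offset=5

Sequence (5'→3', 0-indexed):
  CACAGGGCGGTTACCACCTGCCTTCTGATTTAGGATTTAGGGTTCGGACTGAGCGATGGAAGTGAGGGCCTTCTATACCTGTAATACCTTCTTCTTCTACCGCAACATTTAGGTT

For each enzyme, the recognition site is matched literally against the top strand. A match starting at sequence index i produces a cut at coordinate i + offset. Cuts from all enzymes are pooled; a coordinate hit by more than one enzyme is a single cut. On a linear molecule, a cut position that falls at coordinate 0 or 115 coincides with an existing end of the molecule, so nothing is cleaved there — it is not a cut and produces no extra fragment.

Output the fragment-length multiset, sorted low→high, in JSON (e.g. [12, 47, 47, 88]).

Per-enzyme occurrences:
  KluV CTTCT/4: at [21, 69, 87, 90, 93] ⇒ [25, 73, 91, 94, 97]
  OquV ATGGAAG/2: at [55] ⇒ [57]
  CdoIII ATTTAGG/3: at [27, 34, 106] ⇒ [30, 37, 109]
  GruI ACCGC/5: at [98] ⇒ [103]
  BxoVI AGGGC/5: at [3, 64] ⇒ [8, 69]

All cut coordinates (distinct, sorted): [8, 25, 30, 37, 57, 69, 73, 91, 94, 97, 103, 109]

Fragments:
  [0,8): 8 bp
  [8,25): 17 bp
  [25,30): 5 bp
  [30,37): 7 bp
  [37,57): 20 bp
  [57,69): 12 bp
  [69,73): 4 bp
  [73,91): 18 bp
  [91,94): 3 bp
  [94,97): 3 bp
  [97,103): 6 bp
  [103,109): 6 bp
  [109,115): 6 bp

[3,3,4,5,6,6,6,7,8,12,17,18,20]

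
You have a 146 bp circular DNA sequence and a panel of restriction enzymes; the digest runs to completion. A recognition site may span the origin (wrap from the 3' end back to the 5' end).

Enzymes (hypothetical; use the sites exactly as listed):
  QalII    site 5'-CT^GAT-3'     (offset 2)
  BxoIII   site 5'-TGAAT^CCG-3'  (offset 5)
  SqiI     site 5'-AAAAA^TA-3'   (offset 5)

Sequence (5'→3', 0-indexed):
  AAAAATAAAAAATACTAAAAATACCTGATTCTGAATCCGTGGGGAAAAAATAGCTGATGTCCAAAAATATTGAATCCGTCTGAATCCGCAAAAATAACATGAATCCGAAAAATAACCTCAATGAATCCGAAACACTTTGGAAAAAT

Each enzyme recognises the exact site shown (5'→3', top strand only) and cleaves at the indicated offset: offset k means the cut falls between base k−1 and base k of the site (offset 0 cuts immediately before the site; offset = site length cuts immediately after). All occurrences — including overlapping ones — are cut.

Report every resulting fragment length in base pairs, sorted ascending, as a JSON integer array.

[5,5,6,7,8,8,9,9,10,10,10,12,14,14,19]

Site scan:
  QalII CTGAT/2: at [24, 53] ⇒ [26, 55]
  BxoIII TGAATCCG/5: at [31, 70, 80, 99, 121] ⇒ [36, 75, 85, 104, 126]
  SqiI AAAAATA/5: at [0, 7, 16, 45, 62, 89, 107, 140] ⇒ [5, 12, 21, 50, 67, 94, 112, 145]

All cut coordinates (distinct, sorted): [5, 12, 21, 26, 36, 50, 55, 67, 75, 85, 94, 104, 112, 126, 145]

Fragments:
  5→12: 7 bp
  12→21: 9 bp
  21→26: 5 bp
  26→36: 10 bp
  36→50: 14 bp
  50→55: 5 bp
  55→67: 12 bp
  67→75: 8 bp
  75→85: 10 bp
  85→94: 9 bp
  94→104: 10 bp
  104→112: 8 bp
  112→126: 14 bp
  126→145: 19 bp
  145→5 (wrap): 146-145+5 = 6 bp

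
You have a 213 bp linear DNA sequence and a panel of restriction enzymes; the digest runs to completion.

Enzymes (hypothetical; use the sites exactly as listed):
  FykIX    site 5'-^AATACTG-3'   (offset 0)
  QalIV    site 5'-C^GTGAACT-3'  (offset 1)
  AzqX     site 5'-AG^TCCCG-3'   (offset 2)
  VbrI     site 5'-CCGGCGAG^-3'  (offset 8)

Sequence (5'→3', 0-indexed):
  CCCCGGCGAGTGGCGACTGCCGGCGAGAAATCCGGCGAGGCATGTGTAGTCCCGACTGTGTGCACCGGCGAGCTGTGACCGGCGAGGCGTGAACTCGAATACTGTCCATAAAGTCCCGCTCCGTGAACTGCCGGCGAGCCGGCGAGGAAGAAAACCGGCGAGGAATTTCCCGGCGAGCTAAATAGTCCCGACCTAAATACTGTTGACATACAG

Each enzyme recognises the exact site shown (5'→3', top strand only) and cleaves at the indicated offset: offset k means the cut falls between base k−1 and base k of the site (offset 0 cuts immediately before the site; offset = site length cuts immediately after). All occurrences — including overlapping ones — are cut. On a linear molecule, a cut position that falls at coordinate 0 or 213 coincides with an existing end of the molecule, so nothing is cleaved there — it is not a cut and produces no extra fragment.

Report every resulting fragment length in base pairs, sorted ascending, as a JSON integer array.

Site scan:
  FykIX AATACTG/0: at [97, 195] ⇒ [97, 195]
  QalIV CGTGAACT/1: at [87, 121] ⇒ [88, 122]
  AzqX AGTCCCG/2: at [47, 111, 183] ⇒ [49, 113, 185]
  VbrI CCGGCGAG/8: at [2, 19, 31, 64, 78, 130, 138, 154, 169] ⇒ [10, 27, 39, 72, 86, 138, 146, 162, 177]

Pooled cuts: [10, 27, 39, 49, 72, 86, 88, 97, 113, 122, 138, 146, 162, 177, 185, 195]

Fragment lengths:
  [0,10): 10 bp
  [10,27): 17 bp
  [27,39): 12 bp
  [39,49): 10 bp
  [49,72): 23 bp
  [72,86): 14 bp
  [86,88): 2 bp
  [88,97): 9 bp
  [97,113): 16 bp
  [113,122): 9 bp
  [122,138): 16 bp
  [138,146): 8 bp
  [146,162): 16 bp
  [162,177): 15 bp
  [177,185): 8 bp
  [185,195): 10 bp
  [195,213): 18 bp

[2,8,8,9,9,10,10,10,12,14,15,16,16,16,17,18,23]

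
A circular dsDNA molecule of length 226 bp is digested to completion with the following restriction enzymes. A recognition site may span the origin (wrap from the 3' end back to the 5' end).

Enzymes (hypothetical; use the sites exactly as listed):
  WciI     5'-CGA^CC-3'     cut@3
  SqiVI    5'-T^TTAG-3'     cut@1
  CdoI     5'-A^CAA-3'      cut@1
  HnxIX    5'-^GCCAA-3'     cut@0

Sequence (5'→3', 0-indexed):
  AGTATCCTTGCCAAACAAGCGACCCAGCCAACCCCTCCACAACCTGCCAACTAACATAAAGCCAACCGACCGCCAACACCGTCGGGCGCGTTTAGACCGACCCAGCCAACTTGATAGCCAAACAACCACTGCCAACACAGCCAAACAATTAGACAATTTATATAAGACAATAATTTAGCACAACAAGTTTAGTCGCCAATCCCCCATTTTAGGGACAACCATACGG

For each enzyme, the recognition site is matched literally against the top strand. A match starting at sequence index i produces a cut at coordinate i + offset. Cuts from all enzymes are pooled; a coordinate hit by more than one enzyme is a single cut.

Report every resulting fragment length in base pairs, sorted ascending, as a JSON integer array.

Per-enzyme occurrences:
  WciI CGACC/3: at [19, 66, 97] ⇒ [22, 69, 100]
  SqiVI TTTAG/1: at [90, 173, 187, 207] ⇒ [91, 174, 188, 208]
  CdoI ACAA/1: at [14, 38, 121, 144, 152, 166, 179, 182, 214] ⇒ [15, 39, 122, 145, 153, 167, 180, 183, 215]
  HnxIX GCCAA/0: at [9, 26, 45, 60, 71, 104, 116, 130, 139, 194] ⇒ [9, 26, 45, 60, 71, 104, 116, 130, 139, 194]

Pooled cuts: [9, 15, 22, 26, 39, 45, 60, 69, 71, 91, 100, 104, 116, 122, 130, 139, 145, 153, 167, 174, 180, 183, 188, 194, 208, 215]

Fragment lengths:
  9→15: 6 bp
  15→22: 7 bp
  22→26: 4 bp
  26→39: 13 bp
  39→45: 6 bp
  45→60: 15 bp
  60→69: 9 bp
  69→71: 2 bp
  71→91: 20 bp
  91→100: 9 bp
  100→104: 4 bp
  104→116: 12 bp
  116→122: 6 bp
  122→130: 8 bp
  130→139: 9 bp
  139→145: 6 bp
  145→153: 8 bp
  153→167: 14 bp
  167→174: 7 bp
  174→180: 6 bp
  180→183: 3 bp
  183→188: 5 bp
  188→194: 6 bp
  194→208: 14 bp
  208→215: 7 bp
  215→9 (wrap): 226-215+9 = 20 bp

[2,3,4,4,5,6,6,6,6,6,6,7,7,7,8,8,9,9,9,12,13,14,14,15,20,20]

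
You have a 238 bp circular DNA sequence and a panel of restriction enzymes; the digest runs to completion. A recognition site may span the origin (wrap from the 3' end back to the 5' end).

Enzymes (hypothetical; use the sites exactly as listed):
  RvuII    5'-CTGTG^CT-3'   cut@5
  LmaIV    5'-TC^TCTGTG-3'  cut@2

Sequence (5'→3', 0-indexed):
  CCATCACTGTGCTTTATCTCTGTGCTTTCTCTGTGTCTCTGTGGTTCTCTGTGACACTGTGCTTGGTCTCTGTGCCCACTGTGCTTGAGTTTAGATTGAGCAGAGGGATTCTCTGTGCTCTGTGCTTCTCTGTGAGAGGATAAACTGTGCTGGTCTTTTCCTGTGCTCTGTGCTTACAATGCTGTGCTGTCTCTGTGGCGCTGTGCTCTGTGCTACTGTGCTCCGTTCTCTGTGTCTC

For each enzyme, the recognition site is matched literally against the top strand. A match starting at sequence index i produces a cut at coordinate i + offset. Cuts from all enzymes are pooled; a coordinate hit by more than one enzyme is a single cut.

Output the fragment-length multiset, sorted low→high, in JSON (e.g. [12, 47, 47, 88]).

[4,5,5,6,6,7,7,7,7,7,8,8,8,10,14,14,14,15,16,21,21,28]

Per-enzyme occurrences:
  RvuII (CTGTGCT, off=5): starts [6, 19, 56, 78, 112, 119, 144, 160, 167, 181, 200, 207, 215] → cuts [11, 24, 61, 83, 117, 124, 149, 165, 172, 186, 205, 212, 220]
  LmaIV (TCTCTGTG, off=2): starts [16, 27, 35, 45, 66, 109, 126, 189, 226] → cuts [18, 29, 37, 47, 68, 111, 128, 191, 228]

All cut coordinates (distinct, sorted): [11, 18, 24, 29, 37, 47, 61, 68, 83, 111, 117, 124, 128, 149, 165, 172, 186, 191, 205, 212, 220, 228]

Fragment lengths:
  11→18: 7 bp
  18→24: 6 bp
  24→29: 5 bp
  29→37: 8 bp
  37→47: 10 bp
  47→61: 14 bp
  61→68: 7 bp
  68→83: 15 bp
  83→111: 28 bp
  111→117: 6 bp
  117→124: 7 bp
  124→128: 4 bp
  128→149: 21 bp
  149→165: 16 bp
  165→172: 7 bp
  172→186: 14 bp
  186→191: 5 bp
  191→205: 14 bp
  205→212: 7 bp
  212→220: 8 bp
  220→228: 8 bp
  228→11 (wrap): 238-228+11 = 21 bp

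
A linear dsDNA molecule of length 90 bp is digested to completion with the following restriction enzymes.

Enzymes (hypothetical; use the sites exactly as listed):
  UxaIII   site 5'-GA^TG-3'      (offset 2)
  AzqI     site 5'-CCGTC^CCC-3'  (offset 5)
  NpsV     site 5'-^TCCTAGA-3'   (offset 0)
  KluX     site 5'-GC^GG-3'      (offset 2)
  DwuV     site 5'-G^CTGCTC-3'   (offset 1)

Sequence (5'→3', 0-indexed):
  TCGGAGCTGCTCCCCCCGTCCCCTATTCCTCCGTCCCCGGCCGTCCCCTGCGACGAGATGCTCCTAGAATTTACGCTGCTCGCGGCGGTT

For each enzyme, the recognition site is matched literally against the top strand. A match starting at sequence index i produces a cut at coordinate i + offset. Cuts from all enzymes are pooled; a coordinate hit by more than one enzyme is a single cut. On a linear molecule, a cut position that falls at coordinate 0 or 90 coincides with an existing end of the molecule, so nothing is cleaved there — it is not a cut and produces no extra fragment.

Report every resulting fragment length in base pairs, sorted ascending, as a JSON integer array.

Per-enzyme occurrences:
  UxaIII GATG/2: at [56] ⇒ [58]
  AzqI CCGTCCCC/5: at [15, 30, 40] ⇒ [20, 35, 45]
  NpsV TCCTAGA/0: at [61] ⇒ [61]
  KluX GCGG/2: at [81, 84] ⇒ [83, 86]
  DwuV GCTGCTC/1: at [5, 74] ⇒ [6, 75]

All cut coordinates (distinct, sorted): [6, 20, 35, 45, 58, 61, 75, 83, 86]

Fragments:
  [0,6): 6 bp
  [6,20): 14 bp
  [20,35): 15 bp
  [35,45): 10 bp
  [45,58): 13 bp
  [58,61): 3 bp
  [61,75): 14 bp
  [75,83): 8 bp
  [83,86): 3 bp
  [86,90): 4 bp

[3,3,4,6,8,10,13,14,14,15]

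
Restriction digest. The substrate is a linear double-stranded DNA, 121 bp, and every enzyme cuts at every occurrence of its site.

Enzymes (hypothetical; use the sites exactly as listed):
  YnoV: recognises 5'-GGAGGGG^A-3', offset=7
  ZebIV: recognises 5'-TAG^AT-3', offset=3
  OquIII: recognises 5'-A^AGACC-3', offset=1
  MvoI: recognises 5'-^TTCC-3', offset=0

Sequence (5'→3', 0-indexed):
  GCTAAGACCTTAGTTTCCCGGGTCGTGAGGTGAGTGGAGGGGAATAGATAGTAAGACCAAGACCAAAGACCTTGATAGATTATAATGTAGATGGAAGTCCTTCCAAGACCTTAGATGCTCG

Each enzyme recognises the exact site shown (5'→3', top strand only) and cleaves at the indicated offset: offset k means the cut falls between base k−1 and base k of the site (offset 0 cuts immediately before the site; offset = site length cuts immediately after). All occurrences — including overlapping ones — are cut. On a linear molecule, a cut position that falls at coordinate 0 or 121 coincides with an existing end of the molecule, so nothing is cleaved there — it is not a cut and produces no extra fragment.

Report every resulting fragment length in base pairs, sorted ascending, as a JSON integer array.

[4,5,5,6,6,7,7,9,10,10,12,12,28]

Per-enzyme occurrences:
  YnoV GGAGGGGA/7: at [35] ⇒ [42]
  ZebIV TAGAT/3: at [44, 75, 87, 111] ⇒ [47, 78, 90, 114]
  OquIII AAGACC/1: at [3, 52, 58, 65, 104] ⇒ [4, 53, 59, 66, 105]
  MvoI TTCC/0: at [14, 100] ⇒ [14, 100]

All cut coordinates (distinct, sorted): [4, 14, 42, 47, 53, 59, 66, 78, 90, 100, 105, 114]

Fragments:
  [0,4): 4 bp
  [4,14): 10 bp
  [14,42): 28 bp
  [42,47): 5 bp
  [47,53): 6 bp
  [53,59): 6 bp
  [59,66): 7 bp
  [66,78): 12 bp
  [78,90): 12 bp
  [90,100): 10 bp
  [100,105): 5 bp
  [105,114): 9 bp
  [114,121): 7 bp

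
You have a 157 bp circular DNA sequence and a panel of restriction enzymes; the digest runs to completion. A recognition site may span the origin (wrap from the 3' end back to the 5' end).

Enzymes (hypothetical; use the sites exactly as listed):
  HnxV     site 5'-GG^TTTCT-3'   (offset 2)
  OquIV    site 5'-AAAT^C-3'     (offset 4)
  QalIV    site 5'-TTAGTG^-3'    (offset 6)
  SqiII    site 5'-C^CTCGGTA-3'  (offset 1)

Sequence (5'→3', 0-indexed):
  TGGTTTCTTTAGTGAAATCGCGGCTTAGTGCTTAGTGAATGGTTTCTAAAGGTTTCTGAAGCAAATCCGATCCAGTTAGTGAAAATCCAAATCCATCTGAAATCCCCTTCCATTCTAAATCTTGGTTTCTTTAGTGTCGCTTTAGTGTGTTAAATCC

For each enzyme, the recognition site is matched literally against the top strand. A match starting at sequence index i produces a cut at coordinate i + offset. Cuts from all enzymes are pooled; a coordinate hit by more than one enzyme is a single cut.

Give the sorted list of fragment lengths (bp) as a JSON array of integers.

Per-enzyme occurrences:
  HnxV (GGTTTCT, off=2): starts [1, 40, 50, 123] → cuts [3, 42, 52, 125]
  OquIV (AAATC, off=4): starts [14, 62, 82, 88, 99, 116, 151] → cuts [18, 66, 86, 92, 103, 120, 155]
  QalIV (TTAGTG, off=6): starts [8, 24, 31, 75, 130, 141] → cuts [14, 30, 37, 81, 136, 147]
  SqiII (CCTCGGTA, off=1): no sites

Pooled cuts: [3, 14, 18, 30, 37, 42, 52, 66, 81, 86, 92, 103, 120, 125, 136, 147, 155]

Fragment lengths:
  3→14: 11 bp
  14→18: 4 bp
  18→30: 12 bp
  30→37: 7 bp
  37→42: 5 bp
  42→52: 10 bp
  52→66: 14 bp
  66→81: 15 bp
  81→86: 5 bp
  86→92: 6 bp
  92→103: 11 bp
  103→120: 17 bp
  120→125: 5 bp
  125→136: 11 bp
  136→147: 11 bp
  147→155: 8 bp
  155→3 (wrap): 157-155+3 = 5 bp

[4,5,5,5,5,6,7,8,10,11,11,11,11,12,14,15,17]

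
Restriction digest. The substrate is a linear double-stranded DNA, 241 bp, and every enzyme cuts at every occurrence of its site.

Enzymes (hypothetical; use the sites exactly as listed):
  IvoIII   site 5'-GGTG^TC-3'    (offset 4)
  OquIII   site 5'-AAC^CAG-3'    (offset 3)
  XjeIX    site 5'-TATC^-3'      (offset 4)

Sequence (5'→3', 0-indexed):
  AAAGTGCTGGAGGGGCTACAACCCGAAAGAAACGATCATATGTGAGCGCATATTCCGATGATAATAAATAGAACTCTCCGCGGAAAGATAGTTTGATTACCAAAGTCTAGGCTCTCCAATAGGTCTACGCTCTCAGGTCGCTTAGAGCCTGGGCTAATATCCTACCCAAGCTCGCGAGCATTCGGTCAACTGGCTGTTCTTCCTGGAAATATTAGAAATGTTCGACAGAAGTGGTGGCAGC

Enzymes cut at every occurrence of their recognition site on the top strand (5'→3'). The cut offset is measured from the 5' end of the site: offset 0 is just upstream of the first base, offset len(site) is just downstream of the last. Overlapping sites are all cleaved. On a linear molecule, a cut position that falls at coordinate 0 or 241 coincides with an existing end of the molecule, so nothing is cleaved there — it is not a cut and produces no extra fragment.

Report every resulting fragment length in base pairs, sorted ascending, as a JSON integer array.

[80,161]

Per-enzyme occurrences:
  IvoIII (GGTGTC, off=4): no sites
  OquIII (AACCAG, off=3): no sites
  XjeIX (TATC, off=4): starts [157] → cuts [161]

All cut coordinates (distinct, sorted): [161]

Fragment lengths:
  [0,161): 161 bp
  [161,241): 80 bp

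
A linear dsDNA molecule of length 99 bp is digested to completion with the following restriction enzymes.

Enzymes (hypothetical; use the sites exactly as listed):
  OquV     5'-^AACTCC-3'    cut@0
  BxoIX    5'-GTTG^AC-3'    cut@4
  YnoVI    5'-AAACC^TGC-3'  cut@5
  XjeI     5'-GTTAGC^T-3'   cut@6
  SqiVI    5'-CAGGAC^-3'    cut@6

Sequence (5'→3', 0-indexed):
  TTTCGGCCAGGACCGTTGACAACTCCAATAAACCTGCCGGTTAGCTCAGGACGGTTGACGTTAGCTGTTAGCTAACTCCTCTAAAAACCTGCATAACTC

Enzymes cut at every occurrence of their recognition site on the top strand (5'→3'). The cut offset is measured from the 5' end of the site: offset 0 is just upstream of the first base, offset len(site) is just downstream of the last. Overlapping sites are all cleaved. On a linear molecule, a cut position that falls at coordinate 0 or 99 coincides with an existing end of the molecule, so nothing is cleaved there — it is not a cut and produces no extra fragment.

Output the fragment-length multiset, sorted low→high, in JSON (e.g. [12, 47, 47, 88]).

Per-enzyme occurrences:
  OquV AACTCC/0: at [20, 73] ⇒ [20, 73]
  BxoIX GTTGAC/4: at [14, 53] ⇒ [18, 57]
  YnoVI AAACCTGC/5: at [29, 84] ⇒ [34, 89]
  XjeI GTTAGCT/6: at [39, 59, 66] ⇒ [45, 65, 72]
  SqiVI CAGGAC/6: at [7, 46] ⇒ [13, 52]

All cut coordinates (distinct, sorted): [13, 18, 20, 34, 45, 52, 57, 65, 72, 73, 89]

Fragment lengths:
  [0,13): 13 bp
  [13,18): 5 bp
  [18,20): 2 bp
  [20,34): 14 bp
  [34,45): 11 bp
  [45,52): 7 bp
  [52,57): 5 bp
  [57,65): 8 bp
  [65,72): 7 bp
  [72,73): 1 bp
  [73,89): 16 bp
  [89,99): 10 bp

[1,2,5,5,7,7,8,10,11,13,14,16]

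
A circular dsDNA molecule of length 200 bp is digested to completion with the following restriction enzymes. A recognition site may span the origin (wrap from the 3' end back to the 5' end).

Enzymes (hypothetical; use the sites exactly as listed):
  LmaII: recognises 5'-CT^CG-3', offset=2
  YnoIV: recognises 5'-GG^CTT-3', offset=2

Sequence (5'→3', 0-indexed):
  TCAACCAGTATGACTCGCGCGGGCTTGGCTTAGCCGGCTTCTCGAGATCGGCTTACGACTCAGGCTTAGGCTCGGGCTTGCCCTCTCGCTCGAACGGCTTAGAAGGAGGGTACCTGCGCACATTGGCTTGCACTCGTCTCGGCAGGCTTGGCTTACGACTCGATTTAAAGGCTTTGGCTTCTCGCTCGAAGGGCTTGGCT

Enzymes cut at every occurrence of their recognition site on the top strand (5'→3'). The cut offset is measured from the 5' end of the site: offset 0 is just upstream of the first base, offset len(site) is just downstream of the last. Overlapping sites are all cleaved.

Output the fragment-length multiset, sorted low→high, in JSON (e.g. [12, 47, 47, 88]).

[4,4,4,5,5,5,5,5,5,6,7,7,7,8,8,8,9,9,9,10,11,13,17,29]

Per-enzyme occurrences:
  LmaII (CTCG, off=2): starts [13, 40, 70, 84, 88, 132, 137, 158, 180, 184] → cuts [15, 42, 72, 86, 90, 134, 139, 160, 182, 186]
  YnoIV (GGCTT, off=2): starts [21, 26, 35, 49, 62, 74, 95, 124, 144, 149, 169, 175, 191, 196] → cuts [23, 28, 37, 51, 64, 76, 97, 126, 146, 151, 171, 177, 193, 198]

Pooled cuts: [15, 23, 28, 37, 42, 51, 64, 72, 76, 86, 90, 97, 126, 134, 139, 146, 151, 160, 171, 177, 182, 186, 193, 198]

Fragments:
  15→23: 8 bp
  23→28: 5 bp
  28→37: 9 bp
  37→42: 5 bp
  42→51: 9 bp
  51→64: 13 bp
  64→72: 8 bp
  72→76: 4 bp
  76→86: 10 bp
  86→90: 4 bp
  90→97: 7 bp
  97→126: 29 bp
  126→134: 8 bp
  134→139: 5 bp
  139→146: 7 bp
  146→151: 5 bp
  151→160: 9 bp
  160→171: 11 bp
  171→177: 6 bp
  177→182: 5 bp
  182→186: 4 bp
  186→193: 7 bp
  193→198: 5 bp
  198→15 (wrap): 200-198+15 = 17 bp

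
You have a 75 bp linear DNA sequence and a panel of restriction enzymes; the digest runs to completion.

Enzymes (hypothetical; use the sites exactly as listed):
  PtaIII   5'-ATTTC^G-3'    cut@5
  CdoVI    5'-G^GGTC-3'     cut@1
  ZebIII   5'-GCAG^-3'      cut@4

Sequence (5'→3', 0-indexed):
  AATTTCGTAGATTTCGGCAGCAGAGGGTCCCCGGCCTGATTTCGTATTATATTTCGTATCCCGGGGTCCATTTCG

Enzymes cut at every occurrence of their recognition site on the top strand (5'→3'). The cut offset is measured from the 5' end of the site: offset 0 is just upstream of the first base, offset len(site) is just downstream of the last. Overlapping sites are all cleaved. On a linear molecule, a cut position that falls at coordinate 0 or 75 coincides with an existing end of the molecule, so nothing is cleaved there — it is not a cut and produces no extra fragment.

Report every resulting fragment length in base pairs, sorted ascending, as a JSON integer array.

[1,2,3,5,6,9,9,10,12,18]

Per-enzyme occurrences:
  PtaIII ATTTCG/5: at [1, 10, 38, 50, 69] ⇒ [6, 15, 43, 55, 74]
  CdoVI GGGTC/1: at [24, 63] ⇒ [25, 64]
  ZebIII GCAG/4: at [16, 19] ⇒ [20, 23]

All cut coordinates (distinct, sorted): [6, 15, 20, 23, 25, 43, 55, 64, 74]

Fragment lengths:
  [0,6): 6 bp
  [6,15): 9 bp
  [15,20): 5 bp
  [20,23): 3 bp
  [23,25): 2 bp
  [25,43): 18 bp
  [43,55): 12 bp
  [55,64): 9 bp
  [64,74): 10 bp
  [74,75): 1 bp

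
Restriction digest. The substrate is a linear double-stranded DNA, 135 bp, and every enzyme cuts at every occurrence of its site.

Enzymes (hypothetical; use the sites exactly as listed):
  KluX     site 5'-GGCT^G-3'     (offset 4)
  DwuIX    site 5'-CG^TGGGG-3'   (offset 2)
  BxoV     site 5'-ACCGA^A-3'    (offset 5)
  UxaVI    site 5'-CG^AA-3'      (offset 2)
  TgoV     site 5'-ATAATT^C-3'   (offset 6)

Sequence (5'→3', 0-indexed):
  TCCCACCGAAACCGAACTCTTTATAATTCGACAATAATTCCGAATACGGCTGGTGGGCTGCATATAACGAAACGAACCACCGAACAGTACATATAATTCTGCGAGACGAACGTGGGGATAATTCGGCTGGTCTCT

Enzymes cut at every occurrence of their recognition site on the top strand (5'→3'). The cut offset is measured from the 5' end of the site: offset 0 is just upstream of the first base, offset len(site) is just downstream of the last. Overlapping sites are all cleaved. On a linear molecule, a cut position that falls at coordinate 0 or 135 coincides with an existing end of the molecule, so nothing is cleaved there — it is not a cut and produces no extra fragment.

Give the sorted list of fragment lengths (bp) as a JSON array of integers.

[1,1,1,3,4,5,5,5,7,8,8,8,9,10,10,11,11,13,15]

Scan for sites:
  KluX (GGCTG, off=4): starts [47, 55, 124] → cuts [51, 59, 128]
  DwuIX (CGTGGGG, off=2): starts [110] → cuts [112]
  BxoV (ACCGAA, off=5): starts [4, 10, 78] → cuts [9, 15, 83]
  UxaVI (CGAA, off=2): starts [6, 12, 40, 67, 72, 80, 106] → cuts [8, 14, 42, 69, 74, 82, 108]
  TgoV (ATAATTC, off=6): starts [22, 33, 92, 117] → cuts [28, 39, 98, 123]

All cut coordinates (distinct, sorted): [8, 9, 14, 15, 28, 39, 42, 51, 59, 69, 74, 82, 83, 98, 108, 112, 123, 128]

Fragment lengths:
  [0,8): 8 bp
  [8,9): 1 bp
  [9,14): 5 bp
  [14,15): 1 bp
  [15,28): 13 bp
  [28,39): 11 bp
  [39,42): 3 bp
  [42,51): 9 bp
  [51,59): 8 bp
  [59,69): 10 bp
  [69,74): 5 bp
  [74,82): 8 bp
  [82,83): 1 bp
  [83,98): 15 bp
  [98,108): 10 bp
  [108,112): 4 bp
  [112,123): 11 bp
  [123,128): 5 bp
  [128,135): 7 bp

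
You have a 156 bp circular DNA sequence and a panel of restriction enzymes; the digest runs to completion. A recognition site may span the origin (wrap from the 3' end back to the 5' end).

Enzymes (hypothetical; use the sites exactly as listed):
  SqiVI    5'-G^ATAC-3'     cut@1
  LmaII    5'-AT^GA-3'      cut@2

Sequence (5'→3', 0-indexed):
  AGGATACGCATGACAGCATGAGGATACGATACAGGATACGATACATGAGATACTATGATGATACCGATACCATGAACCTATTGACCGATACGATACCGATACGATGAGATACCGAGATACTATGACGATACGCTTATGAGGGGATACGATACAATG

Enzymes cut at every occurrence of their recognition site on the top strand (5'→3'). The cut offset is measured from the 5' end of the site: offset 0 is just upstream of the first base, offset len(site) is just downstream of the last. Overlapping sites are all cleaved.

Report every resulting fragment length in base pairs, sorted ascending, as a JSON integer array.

Site scan:
  SqiVI GATAC/1: at [2, 22, 27, 34, 39, 48, 59, 65, 86, 91, 97, 107, 115, 126, 142, 147] ⇒ [3, 23, 28, 35, 40, 49, 60, 66, 87, 92, 98, 108, 116, 127, 143, 148]
  LmaII ATGA/2: at [9, 17, 44, 54, 57, 71, 103, 121, 135, 153] ⇒ [11, 19, 46, 56, 59, 73, 105, 123, 137, 155]

All cut coordinates (distinct, sorted): [3, 11, 19, 23, 28, 35, 40, 46, 49, 56, 59, 60, 66, 73, 87, 92, 98, 105, 108, 116, 123, 127, 137, 143, 148, 155]

Fragments:
  3→11: 8 bp
  11→19: 8 bp
  19→23: 4 bp
  23→28: 5 bp
  28→35: 7 bp
  35→40: 5 bp
  40→46: 6 bp
  46→49: 3 bp
  49→56: 7 bp
  56→59: 3 bp
  59→60: 1 bp
  60→66: 6 bp
  66→73: 7 bp
  73→87: 14 bp
  87→92: 5 bp
  92→98: 6 bp
  98→105: 7 bp
  105→108: 3 bp
  108→116: 8 bp
  116→123: 7 bp
  123→127: 4 bp
  127→137: 10 bp
  137→143: 6 bp
  143→148: 5 bp
  148→155: 7 bp
  155→3 (wrap): 156-155+3 = 4 bp

[1,3,3,3,4,4,4,5,5,5,5,6,6,6,6,7,7,7,7,7,7,8,8,8,10,14]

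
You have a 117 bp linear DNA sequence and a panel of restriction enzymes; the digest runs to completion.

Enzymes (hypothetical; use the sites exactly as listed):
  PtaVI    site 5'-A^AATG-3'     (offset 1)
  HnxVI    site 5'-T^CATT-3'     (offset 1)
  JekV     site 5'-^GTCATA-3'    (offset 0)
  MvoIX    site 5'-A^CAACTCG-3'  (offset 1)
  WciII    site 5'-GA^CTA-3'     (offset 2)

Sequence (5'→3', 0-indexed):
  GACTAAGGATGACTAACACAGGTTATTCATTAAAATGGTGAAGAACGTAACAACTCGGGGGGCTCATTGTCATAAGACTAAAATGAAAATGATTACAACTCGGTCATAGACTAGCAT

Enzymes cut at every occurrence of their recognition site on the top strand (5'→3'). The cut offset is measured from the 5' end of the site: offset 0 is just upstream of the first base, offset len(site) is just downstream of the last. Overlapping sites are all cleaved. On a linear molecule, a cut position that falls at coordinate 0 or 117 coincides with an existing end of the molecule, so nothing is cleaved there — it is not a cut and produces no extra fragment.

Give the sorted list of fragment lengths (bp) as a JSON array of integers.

Site scan:
  PtaVI AAATG/1: at [32, 80, 86] ⇒ [33, 81, 87]
  HnxVI TCATT/1: at [26, 63] ⇒ [27, 64]
  JekV GTCATA/0: at [68, 102] ⇒ [68, 102]
  MvoIX ACAACTCG/1: at [49, 94] ⇒ [50, 95]
  WciII GACTA/2: at [0, 10, 75, 108] ⇒ [2, 12, 77, 110]

Pooled cuts: [2, 12, 27, 33, 50, 64, 68, 77, 81, 87, 95, 102, 110]

Fragments:
  [0,2): 2 bp
  [2,12): 10 bp
  [12,27): 15 bp
  [27,33): 6 bp
  [33,50): 17 bp
  [50,64): 14 bp
  [64,68): 4 bp
  [68,77): 9 bp
  [77,81): 4 bp
  [81,87): 6 bp
  [87,95): 8 bp
  [95,102): 7 bp
  [102,110): 8 bp
  [110,117): 7 bp

[2,4,4,6,6,7,7,8,8,9,10,14,15,17]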